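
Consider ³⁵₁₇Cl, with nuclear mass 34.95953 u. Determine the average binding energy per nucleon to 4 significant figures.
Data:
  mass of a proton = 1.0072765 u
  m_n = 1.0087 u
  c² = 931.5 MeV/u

Total constituent mass: 17 × 1.0072765 + 18 × 1.0087 = 35.2803005 u
The mass defect is 35.2803005 − 34.95953 = 0.3207705 u.
Converting to energy: 0.3207705 u × 931.5 MeV/u = 298.798 MeV
BE/A = 298.798 MeV / 35 = 8.537 MeV/nucleon

8.537 MeV/nucleon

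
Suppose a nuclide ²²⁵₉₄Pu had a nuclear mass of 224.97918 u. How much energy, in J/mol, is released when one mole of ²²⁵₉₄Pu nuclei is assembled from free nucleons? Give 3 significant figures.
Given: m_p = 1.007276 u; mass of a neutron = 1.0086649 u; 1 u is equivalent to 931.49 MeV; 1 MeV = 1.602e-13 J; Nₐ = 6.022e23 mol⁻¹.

1.65e+14 J/mol

Total constituent mass: 94 × 1.007276 + 131 × 1.0086649 = 226.8190459 u
Mass defect Δm = 226.8190459 − 224.97918 = 1.8398659 u
Converting to energy: 1.8398659 u × 931.49 MeV/u = 1713.82 MeV
Per nucleus in joules: 1713.82 MeV × 1.602e-13 J/MeV = 2.7455e-10 J
Per mole: 2.7455e-10 J × 6.022e23 mol⁻¹ = 1.6533e+14 J/mol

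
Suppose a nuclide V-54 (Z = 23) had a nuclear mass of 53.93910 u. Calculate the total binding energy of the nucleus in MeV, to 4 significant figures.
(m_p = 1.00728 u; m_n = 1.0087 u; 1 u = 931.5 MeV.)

463.9 MeV

Z = 23, so N = A − Z = 54 − 23 = 31.
Total constituent mass: 23 × 1.00728 + 31 × 1.0087 = 54.43714 u
Mass defect Δm = 54.43714 − 53.93910 = 0.49804 u
E_B = 0.49804 × 931.5 = 463.924 MeV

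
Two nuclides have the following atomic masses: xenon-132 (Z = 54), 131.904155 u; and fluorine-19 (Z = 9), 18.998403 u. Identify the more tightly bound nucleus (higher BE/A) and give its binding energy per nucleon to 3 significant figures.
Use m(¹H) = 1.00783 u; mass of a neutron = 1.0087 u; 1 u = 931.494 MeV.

xenon-132; 8.45 MeV/nucleon

xenon-132: Σm = 54(1.00783) + 78(1.0087) = 133.10142 u; Δm = 1.197265 u; E_B = 1115.25 MeV; E_B/A = 8.449 MeV
fluorine-19: Σm = 9(1.00783) + 10(1.0087) = 19.15747 u; Δm = 0.159067 u; E_B = 148.17 MeV; E_B/A = 7.798 MeV
xenon-132 has the higher binding energy per nucleon, so it is the more tightly bound nucleus.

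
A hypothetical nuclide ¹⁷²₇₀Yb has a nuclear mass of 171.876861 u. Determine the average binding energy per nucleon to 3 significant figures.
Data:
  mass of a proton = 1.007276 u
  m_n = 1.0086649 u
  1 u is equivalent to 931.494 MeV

8.21 MeV/nucleon

Σm = 70·m_p + 102·m_n = 70.509320 + 102.8838198 = 173.3931398 u
The mass defect is 173.3931398 − 171.876861 = 1.5162788 u.
Binding energy = Δm·c² = 1.5162788 × 931.494 MeV/u = 1412.40 MeV
BE/A = 1412.40 MeV / 172 = 8.212 MeV/nucleon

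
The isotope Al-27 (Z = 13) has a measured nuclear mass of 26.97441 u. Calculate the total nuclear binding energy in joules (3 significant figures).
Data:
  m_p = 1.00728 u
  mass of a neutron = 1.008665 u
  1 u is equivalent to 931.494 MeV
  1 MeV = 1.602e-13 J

The nucleus contains 13 protons and 27 − 13 = 14 neutrons.
Mass of separated nucleons = 13(1.00728) + 14(1.008665) = 13.09464 + 14.121310 = 27.215950 u
Δm = 27.215950 − 26.97441 = 0.241540 u
Binding energy = Δm·c² = 0.241540 × 931.494 MeV/u = 224.993 MeV
In joules: 224.993 MeV × 1.602e-13 J/MeV = 3.6044e-11 J

3.60e-11 J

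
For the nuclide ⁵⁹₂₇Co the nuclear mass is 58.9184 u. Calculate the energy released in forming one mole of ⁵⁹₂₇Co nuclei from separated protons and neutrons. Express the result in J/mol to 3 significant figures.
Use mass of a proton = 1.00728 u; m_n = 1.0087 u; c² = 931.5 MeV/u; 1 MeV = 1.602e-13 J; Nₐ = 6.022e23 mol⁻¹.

5.00e+13 J/mol

Total constituent mass: 27 × 1.00728 + 32 × 1.0087 = 59.47496 u
Δm = 59.47496 − 58.9184 = 0.55656 u
Binding energy = Δm·c² = 0.55656 × 931.5 MeV/u = 518.436 MeV
Per nucleus in joules: 518.436 MeV × 1.602e-13 J/MeV = 8.3053e-11 J
Per mole: 8.3053e-11 J × 6.022e23 mol⁻¹ = 5.0015e+13 J/mol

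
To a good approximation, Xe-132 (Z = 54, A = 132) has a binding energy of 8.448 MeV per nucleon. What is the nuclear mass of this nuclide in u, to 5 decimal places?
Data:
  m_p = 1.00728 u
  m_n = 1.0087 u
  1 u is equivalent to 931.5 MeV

131.87458 u

Total binding energy = 132 × 8.448 = 1115.136 MeV
Mass defect = 1115.136 MeV / (931.5 MeV/u) = 1.1971401 u
Constituent mass = 54(1.00728) + 78(1.0087) = 133.07172 u
Nuclear mass = 133.07172 − 1.1971401 = 131.8745799 u ≈ 131.87458 u (to 5 decimal places)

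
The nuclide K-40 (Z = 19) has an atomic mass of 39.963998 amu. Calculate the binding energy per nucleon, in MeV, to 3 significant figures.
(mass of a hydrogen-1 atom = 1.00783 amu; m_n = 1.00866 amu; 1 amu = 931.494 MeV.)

8.54 MeV/nucleon

Z = 19, so N = A − Z = 40 − 19 = 21.
Mass of separated nucleons = 19(1.00783) + 21(1.00866) = 19.14877 + 21.18186 = 40.33063 amu
Δm = 40.33063 − 39.963998 = 0.366632 amu
Binding energy = Δm·c² = 0.366632 × 931.494 MeV/amu = 341.516 MeV
Dividing by A = 40 gives 8.538 MeV per nucleon.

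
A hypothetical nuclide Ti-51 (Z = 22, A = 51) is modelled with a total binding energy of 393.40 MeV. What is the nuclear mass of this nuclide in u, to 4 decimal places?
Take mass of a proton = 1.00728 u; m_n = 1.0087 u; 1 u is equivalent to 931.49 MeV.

50.9901 u

Mass defect = 393.40 MeV / (931.49 MeV/u) = 0.422334 u
Constituent mass = 22(1.00728) + 29(1.0087) = 51.41246 u
Nuclear mass = 51.41246 − 0.422334 = 50.990126 u ≈ 50.9901 u (to 4 decimal places)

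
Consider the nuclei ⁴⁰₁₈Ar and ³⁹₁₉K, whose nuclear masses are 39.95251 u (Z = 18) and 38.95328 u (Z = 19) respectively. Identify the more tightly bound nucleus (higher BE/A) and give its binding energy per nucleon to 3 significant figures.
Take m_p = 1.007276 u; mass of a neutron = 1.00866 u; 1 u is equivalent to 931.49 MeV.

⁴⁰₁₈Ar; 8.59 MeV/nucleon

⁴⁰₁₈Ar: Σm = 18(1.007276) + 22(1.00866) = 40.321488 u; Δm = 0.368978 u; E_B = 343.699 MeV; E_B/A = 8.592 MeV
³⁹₁₉K: Σm = 19(1.007276) + 20(1.00866) = 39.311444 u; Δm = 0.358164 u; E_B = 333.626 MeV; E_B/A = 8.5545 MeV
⁴⁰₁₈Ar has the higher binding energy per nucleon, so it is the more tightly bound nucleus.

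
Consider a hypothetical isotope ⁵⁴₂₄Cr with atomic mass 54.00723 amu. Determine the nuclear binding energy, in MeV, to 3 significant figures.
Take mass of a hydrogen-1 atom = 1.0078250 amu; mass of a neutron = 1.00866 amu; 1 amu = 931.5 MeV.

410 MeV

Total constituent mass: 24 × 1.0078250 + 30 × 1.00866 = 54.4476000 amu
The mass defect is 54.4476000 − 54.00723 = 0.4403700 amu.
Converting to energy: 0.4403700 amu × 931.5 MeV/amu = 410.205 MeV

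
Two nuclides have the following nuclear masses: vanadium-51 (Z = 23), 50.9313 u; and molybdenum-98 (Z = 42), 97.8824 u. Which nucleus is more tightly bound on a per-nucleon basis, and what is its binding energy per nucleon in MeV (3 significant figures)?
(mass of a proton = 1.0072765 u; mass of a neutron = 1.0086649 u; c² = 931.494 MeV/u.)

vanadium-51; 8.74 MeV/nucleon

vanadium-51: Σm = 23(1.0072765) + 28(1.0086649) = 51.4099767 u; Δm = 0.4786767 u; E_B = 445.88 MeV; E_B/A = 8.743 MeV
molybdenum-98: Σm = 42(1.0072765) + 56(1.0086649) = 98.7908474 u; Δm = 0.9084474 u; E_B = 846.21 MeV; E_B/A = 8.6348 MeV
vanadium-51 has the higher binding energy per nucleon, so it is the more tightly bound nucleus.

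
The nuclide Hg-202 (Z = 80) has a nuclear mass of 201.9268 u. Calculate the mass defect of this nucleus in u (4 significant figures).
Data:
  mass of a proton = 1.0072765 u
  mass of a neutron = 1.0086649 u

1.712 u

The nucleus contains 80 protons and 202 − 80 = 122 neutrons.
Σm = 80·m_p + 122·m_n = 80.5821200 + 123.0571178 = 203.6392378 u
Mass defect Δm = 203.6392378 − 201.9268 = 1.7124378 u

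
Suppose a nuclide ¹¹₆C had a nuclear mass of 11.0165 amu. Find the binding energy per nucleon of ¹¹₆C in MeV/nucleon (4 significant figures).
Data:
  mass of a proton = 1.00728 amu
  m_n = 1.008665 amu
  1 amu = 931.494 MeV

5.970 MeV/nucleon

With 6 protons and 5 neutrons (A = 11):
Mass of separated nucleons = 6(1.00728) + 5(1.008665) = 6.04368 + 5.043325 = 11.087005 amu
The mass defect is 11.087005 − 11.0165 = 0.070505 amu.
Converting to energy: 0.070505 amu × 931.494 MeV/amu = 65.6750 MeV
BE/A = 65.6750 MeV / 11 = 5.970 MeV/nucleon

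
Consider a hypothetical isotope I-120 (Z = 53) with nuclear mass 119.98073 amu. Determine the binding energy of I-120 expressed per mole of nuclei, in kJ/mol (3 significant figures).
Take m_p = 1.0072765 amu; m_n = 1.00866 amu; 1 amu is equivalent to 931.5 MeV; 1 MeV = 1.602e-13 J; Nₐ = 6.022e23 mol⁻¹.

8.85e+10 kJ/mol

With 53 protons and 67 neutrons (A = 120):
Σm = 53·m_p + 67·m_n = 53.3856545 + 67.58022 = 120.9658745 amu
The mass defect is 120.9658745 − 119.98073 = 0.9851445 amu.
E_B = 0.9851445 × 931.5 = 917.662 MeV
Per nucleus in joules: 917.662 MeV × 1.602e-13 J/MeV = 1.4701e-10 J
Per mole: 1.4701e-10 J × 6.022e23 mol⁻¹ = 8.8529e+13 J/mol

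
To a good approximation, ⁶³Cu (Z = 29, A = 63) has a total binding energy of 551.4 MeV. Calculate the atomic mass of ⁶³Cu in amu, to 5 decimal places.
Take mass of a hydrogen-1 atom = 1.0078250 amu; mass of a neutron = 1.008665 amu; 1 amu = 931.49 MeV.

Mass defect = 551.4 MeV / (931.49 MeV/amu) = 0.5919548 amu
Constituent mass = 29(1.0078250) + 34(1.008665) = 63.5215350 amu
Atomic mass = 63.5215350 − 0.5919548 = 62.9295802 amu ≈ 62.92958 amu (to 5 decimal places)

62.92958 amu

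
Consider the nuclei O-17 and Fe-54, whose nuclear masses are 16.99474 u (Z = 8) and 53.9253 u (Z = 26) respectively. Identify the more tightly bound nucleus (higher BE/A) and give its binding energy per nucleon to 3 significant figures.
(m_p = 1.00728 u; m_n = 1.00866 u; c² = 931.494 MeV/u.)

Fe-54; 8.74 MeV/nucleon

O-17: Σm = 8(1.00728) + 9(1.00866) = 17.13618 u; Δm = 0.14144 u; E_B = 131.75 MeV; E_B/A = 7.750 MeV
Fe-54: Σm = 26(1.00728) + 28(1.00866) = 54.43176 u; Δm = 0.50646 u; E_B = 471.76 MeV; E_B/A = 8.736 MeV
Fe-54 has the higher binding energy per nucleon, so it is the more tightly bound nucleus.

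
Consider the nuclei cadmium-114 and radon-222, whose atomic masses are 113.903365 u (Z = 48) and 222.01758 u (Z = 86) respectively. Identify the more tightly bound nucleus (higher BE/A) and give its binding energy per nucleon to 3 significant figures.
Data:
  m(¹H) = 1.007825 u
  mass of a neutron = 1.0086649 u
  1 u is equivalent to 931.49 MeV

cadmium-114; 8.53 MeV/nucleon

cadmium-114: Σm = 48(1.007825) + 66(1.0086649) = 114.9474834 u; Δm = 1.0441184 u; E_B = 972.59 MeV; E_B/A = 8.531 MeV
radon-222: Σm = 86(1.007825) + 136(1.0086649) = 223.8513764 u; Δm = 1.8337964 u; E_B = 1708.16 MeV; E_B/A = 7.694 MeV
cadmium-114 has the higher binding energy per nucleon, so it is the more tightly bound nucleus.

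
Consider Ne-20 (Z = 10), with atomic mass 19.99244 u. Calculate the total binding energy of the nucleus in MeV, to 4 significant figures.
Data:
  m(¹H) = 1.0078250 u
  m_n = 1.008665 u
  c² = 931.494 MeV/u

160.6 MeV

With 10 protons and 10 neutrons (A = 20):
Σm = 10·m(¹H) + 10·m_n = 10.0782500 + 10.086650 = 20.1649000 u
Mass defect Δm = 20.1649000 − 19.99244 = 0.1724600 u
E_B = 0.1724600 × 931.494 = 160.645 MeV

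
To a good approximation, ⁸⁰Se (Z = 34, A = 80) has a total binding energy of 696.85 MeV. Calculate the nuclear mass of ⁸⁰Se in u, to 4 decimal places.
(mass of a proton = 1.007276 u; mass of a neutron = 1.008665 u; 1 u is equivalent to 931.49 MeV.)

Mass defect = 696.85 MeV / (931.49 MeV/u) = 0.748103 u
Constituent mass = 34(1.007276) + 46(1.008665) = 80.645974 u
Nuclear mass = 80.645974 − 0.748103 = 79.897871 u ≈ 79.8979 u (to 4 decimal places)

79.8979 u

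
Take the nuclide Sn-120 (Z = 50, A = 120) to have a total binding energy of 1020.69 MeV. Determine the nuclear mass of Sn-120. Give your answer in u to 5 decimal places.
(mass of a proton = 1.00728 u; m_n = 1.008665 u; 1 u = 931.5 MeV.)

119.87480 u

Mass defect = 1020.69 MeV / (931.5 MeV/u) = 1.0957488 u
Constituent mass = 50(1.00728) + 70(1.008665) = 120.970550 u
Nuclear mass = 120.970550 − 1.0957488 = 119.8748012 u ≈ 119.87480 u (to 5 decimal places)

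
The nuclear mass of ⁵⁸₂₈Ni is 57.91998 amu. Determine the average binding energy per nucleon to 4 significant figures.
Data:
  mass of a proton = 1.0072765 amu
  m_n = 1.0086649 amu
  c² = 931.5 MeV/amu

8.732 MeV/nucleon

Z = 28, so N = A − Z = 58 − 28 = 30.
Mass of separated nucleons = 28(1.0072765) + 30(1.0086649) = 28.2037420 + 30.2599470 = 58.4636890 amu
Mass defect Δm = 58.4636890 − 57.91998 = 0.5437090 amu
E_B = 0.5437090 × 931.5 = 506.465 MeV
Per nucleon: 506.465 / 58 = 8.732 MeV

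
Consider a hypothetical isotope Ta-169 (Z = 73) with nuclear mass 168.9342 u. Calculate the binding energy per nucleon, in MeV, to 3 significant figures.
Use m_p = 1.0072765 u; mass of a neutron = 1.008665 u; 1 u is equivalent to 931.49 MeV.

Z = 73, so N = A − Z = 169 − 73 = 96.
Mass of separated nucleons = 73(1.0072765) + 96(1.008665) = 73.5311845 + 96.831840 = 170.3630245 u
Δm = 170.3630245 − 168.9342 = 1.4288245 u
E_B = 1.4288245 × 931.49 = 1330.94 MeV
Per nucleon: 1330.94 / 169 = 7.875 MeV

7.88 MeV/nucleon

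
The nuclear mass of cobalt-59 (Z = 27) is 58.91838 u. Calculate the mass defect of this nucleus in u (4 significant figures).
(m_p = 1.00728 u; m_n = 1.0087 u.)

Σm = 27·m_p + 32·m_n = 27.19656 + 32.2784 = 59.47496 u
Δm = 59.47496 − 58.91838 = 0.55658 u

0.5566 u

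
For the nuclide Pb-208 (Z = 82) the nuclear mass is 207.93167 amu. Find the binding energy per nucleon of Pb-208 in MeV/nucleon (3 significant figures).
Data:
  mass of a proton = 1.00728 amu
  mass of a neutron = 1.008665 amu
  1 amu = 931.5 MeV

7.87 MeV/nucleon

Mass of separated nucleons = 82(1.00728) + 126(1.008665) = 82.59696 + 127.091790 = 209.688750 amu
The mass defect is 209.688750 − 207.93167 = 1.757080 amu.
Binding energy = Δm·c² = 1.757080 × 931.5 MeV/amu = 1636.72 MeV
Per nucleon: 1636.72 / 208 = 7.869 MeV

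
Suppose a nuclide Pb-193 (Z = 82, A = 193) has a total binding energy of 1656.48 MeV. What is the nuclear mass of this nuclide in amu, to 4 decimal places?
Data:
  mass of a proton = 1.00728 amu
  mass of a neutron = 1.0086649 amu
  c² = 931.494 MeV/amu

192.7805 amu

Mass defect = 1656.48 MeV / (931.494 MeV/amu) = 1.778305 amu
Constituent mass = 82(1.00728) + 111(1.0086649) = 194.5587639 amu
Nuclear mass = 194.5587639 − 1.778305 = 192.7804589 amu ≈ 192.7805 amu (to 4 decimal places)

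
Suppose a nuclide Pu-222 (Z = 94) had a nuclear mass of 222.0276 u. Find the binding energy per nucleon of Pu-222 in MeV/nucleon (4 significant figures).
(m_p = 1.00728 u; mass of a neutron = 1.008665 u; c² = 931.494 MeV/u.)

7.409 MeV/nucleon

Mass of separated nucleons = 94(1.00728) + 128(1.008665) = 94.68432 + 129.109120 = 223.793440 u
Δm = 223.793440 − 222.0276 = 1.765840 u
Converting to energy: 1.765840 u × 931.494 MeV/u = 1644.87 MeV
BE/A = 1644.87 MeV / 222 = 7.409 MeV/nucleon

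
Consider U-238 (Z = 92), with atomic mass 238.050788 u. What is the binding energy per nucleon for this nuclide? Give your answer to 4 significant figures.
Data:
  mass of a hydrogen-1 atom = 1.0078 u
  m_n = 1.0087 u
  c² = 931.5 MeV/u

7.581 MeV/nucleon

With 92 protons and 146 neutrons (A = 238):
Total constituent mass: 92 × 1.0078 + 146 × 1.0087 = 239.9878 u
The mass defect is 239.9878 − 238.050788 = 1.937012 u.
Converting to energy: 1.937012 u × 931.5 MeV/u = 1804.33 MeV
Per nucleon: 1804.33 / 238 = 7.581 MeV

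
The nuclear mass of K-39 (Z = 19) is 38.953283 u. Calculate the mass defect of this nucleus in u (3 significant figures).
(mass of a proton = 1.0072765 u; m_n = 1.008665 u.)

0.358 u

Z = 19, so N = A − Z = 39 − 19 = 20.
Total constituent mass: 19 × 1.0072765 + 20 × 1.008665 = 39.3115535 u
Δm = 39.3115535 − 38.953283 = 0.3582705 u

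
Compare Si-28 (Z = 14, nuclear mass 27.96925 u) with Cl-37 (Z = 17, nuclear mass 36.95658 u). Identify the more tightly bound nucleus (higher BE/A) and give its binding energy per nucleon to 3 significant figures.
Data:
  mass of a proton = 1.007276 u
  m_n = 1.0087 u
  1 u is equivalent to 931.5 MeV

Cl-37; 8.59 MeV/nucleon

Si-28: Σm = 14(1.007276) + 14(1.0087) = 28.223664 u; Δm = 0.254414 u; E_B = 236.99 MeV; E_B/A = 8.464 MeV
Cl-37: Σm = 17(1.007276) + 20(1.0087) = 37.297692 u; Δm = 0.341112 u; E_B = 317.75 MeV; E_B/A = 8.588 MeV
Cl-37 has the higher binding energy per nucleon, so it is the more tightly bound nucleus.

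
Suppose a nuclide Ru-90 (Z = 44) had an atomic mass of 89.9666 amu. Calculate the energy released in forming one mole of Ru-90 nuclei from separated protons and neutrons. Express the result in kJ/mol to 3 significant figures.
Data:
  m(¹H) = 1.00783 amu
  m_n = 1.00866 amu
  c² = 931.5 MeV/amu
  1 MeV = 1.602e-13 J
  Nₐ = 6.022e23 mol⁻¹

The nucleus contains 44 protons and 90 − 44 = 46 neutrons.
Total constituent mass: 44 × 1.00783 + 46 × 1.00866 = 90.74288 amu
Δm = 90.74288 − 89.9666 = 0.77628 amu
E_B = 0.77628 × 931.5 = 723.105 MeV
Per nucleus in joules: 723.105 MeV × 1.602e-13 J/MeV = 1.1584e-10 J
Per mole: 1.1584e-10 J × 6.022e23 mol⁻¹ = 6.9759e+13 J/mol

6.98e+10 kJ/mol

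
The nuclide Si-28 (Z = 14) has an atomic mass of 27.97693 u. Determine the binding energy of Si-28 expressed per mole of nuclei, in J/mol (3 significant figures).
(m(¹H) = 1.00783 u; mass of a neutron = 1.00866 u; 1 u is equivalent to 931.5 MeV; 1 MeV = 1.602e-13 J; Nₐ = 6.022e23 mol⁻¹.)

The nucleus contains 14 protons and 28 − 14 = 14 neutrons.
Total constituent mass: 14 × 1.00783 + 14 × 1.00866 = 28.23086 u
The mass defect is 28.23086 − 27.97693 = 0.25393 u.
Converting to energy: 0.25393 u × 931.5 MeV/u = 236.536 MeV
Per nucleus in joules: 236.536 MeV × 1.602e-13 J/MeV = 3.7893e-11 J
Per mole: 3.7893e-11 J × 6.022e23 mol⁻¹ = 2.2819e+13 J/mol

2.28e+13 J/mol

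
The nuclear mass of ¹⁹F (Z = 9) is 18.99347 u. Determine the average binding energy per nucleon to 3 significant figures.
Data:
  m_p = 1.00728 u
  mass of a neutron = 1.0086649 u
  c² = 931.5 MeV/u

7.78 MeV/nucleon

Total constituent mass: 9 × 1.00728 + 10 × 1.0086649 = 19.1521690 u
Mass defect Δm = 19.1521690 − 18.99347 = 0.1586990 u
Binding energy = Δm·c² = 0.1586990 × 931.5 MeV/u = 147.828 MeV
Dividing by A = 19 gives 7.780 MeV per nucleon.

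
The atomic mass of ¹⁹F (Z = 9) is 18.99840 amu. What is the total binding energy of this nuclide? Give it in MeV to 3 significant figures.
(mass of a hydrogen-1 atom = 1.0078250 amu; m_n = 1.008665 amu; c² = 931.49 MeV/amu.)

148 MeV

Mass of separated nucleons = 9(1.0078250) + 10(1.008665) = 9.0704250 + 10.086650 = 19.1570750 amu
The mass defect is 19.1570750 − 18.99840 = 0.1586750 amu.
E_B = 0.1586750 × 931.49 = 147.804 MeV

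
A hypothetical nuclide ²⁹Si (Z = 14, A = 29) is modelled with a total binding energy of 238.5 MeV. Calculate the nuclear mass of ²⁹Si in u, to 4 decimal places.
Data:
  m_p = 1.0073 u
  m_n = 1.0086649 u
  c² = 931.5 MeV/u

28.9761 u

Mass defect = 238.5 MeV / (931.5 MeV/u) = 0.256039 u
Constituent mass = 14(1.0073) + 15(1.0086649) = 29.2321735 u
Nuclear mass = 29.2321735 − 0.256039 = 28.9761345 u ≈ 28.9761 u (to 4 decimal places)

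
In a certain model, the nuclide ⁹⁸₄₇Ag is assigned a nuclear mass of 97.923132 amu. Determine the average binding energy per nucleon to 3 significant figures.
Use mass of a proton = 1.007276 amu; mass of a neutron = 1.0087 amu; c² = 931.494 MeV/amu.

8.20 MeV/nucleon

The nucleus contains 47 protons and 98 − 47 = 51 neutrons.
Total constituent mass: 47 × 1.007276 + 51 × 1.0087 = 98.785672 amu
Mass defect Δm = 98.785672 − 97.923132 = 0.862540 amu
Binding energy = Δm·c² = 0.862540 × 931.494 MeV/amu = 803.451 MeV
Per nucleon: 803.451 / 98 = 8.198 MeV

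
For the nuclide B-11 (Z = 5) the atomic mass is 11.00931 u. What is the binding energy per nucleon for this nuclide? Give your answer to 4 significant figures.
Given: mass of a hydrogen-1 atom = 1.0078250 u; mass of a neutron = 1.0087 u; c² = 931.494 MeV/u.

Z = 5, so N = A − Z = 11 − 5 = 6.
Mass of separated nucleons = 5(1.0078250) + 6(1.0087) = 5.0391250 + 6.0522 = 11.0913250 u
The mass defect is 11.0913250 − 11.00931 = 0.0820150 u.
Binding energy = Δm·c² = 0.0820150 × 931.494 MeV/u = 76.3965 MeV
BE/A = 76.3965 MeV / 11 = 6.945 MeV/nucleon

6.945 MeV/nucleon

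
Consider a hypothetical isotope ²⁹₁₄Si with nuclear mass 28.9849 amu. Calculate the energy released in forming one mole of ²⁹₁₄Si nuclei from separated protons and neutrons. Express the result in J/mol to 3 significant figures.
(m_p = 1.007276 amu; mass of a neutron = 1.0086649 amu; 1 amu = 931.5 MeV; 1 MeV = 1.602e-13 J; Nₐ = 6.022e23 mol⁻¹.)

With 14 protons and 15 neutrons (A = 29):
Total constituent mass: 14 × 1.007276 + 15 × 1.0086649 = 29.2318375 amu
The mass defect is 29.2318375 − 28.9849 = 0.2469375 amu.
E_B = 0.2469375 × 931.5 = 230.022 MeV
Per nucleus in joules: 230.022 MeV × 1.602e-13 J/MeV = 3.6850e-11 J
Per mole: 3.6850e-11 J × 6.022e23 mol⁻¹ = 2.2191e+13 J/mol

2.22e+13 J/mol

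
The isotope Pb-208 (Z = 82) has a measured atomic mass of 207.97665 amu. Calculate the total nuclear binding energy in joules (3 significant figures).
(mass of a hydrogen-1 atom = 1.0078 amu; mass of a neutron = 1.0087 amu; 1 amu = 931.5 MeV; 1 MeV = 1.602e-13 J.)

2.63e-10 J

With 82 protons and 126 neutrons (A = 208):
Σm = 82·m(¹H) + 126·m_n = 82.6396 + 127.0962 = 209.7358 amu
Δm = 209.7358 − 207.97665 = 1.75915 amu
Converting to energy: 1.75915 amu × 931.5 MeV/amu = 1638.65 MeV
In joules: 1638.65 MeV × 1.602e-13 J/MeV = 2.6251e-10 J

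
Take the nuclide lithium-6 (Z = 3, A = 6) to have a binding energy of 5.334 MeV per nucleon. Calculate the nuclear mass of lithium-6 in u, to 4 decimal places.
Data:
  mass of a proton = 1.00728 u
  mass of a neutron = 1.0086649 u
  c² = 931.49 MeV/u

Total binding energy = 6 × 5.334 = 32.004 MeV
Mass defect = 32.004 MeV / (931.49 MeV/u) = 0.034358 u
Constituent mass = 3(1.00728) + 3(1.0086649) = 6.0478347 u
Nuclear mass = 6.0478347 − 0.034358 = 6.0134767 u ≈ 6.0135 u (to 4 decimal places)

6.0135 u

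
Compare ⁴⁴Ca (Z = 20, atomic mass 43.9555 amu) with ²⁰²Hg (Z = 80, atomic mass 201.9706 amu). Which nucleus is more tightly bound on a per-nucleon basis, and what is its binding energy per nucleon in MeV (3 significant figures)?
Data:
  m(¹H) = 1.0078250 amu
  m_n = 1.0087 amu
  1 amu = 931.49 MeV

⁴⁴Ca: Σm = 20(1.0078250) + 24(1.0087) = 44.3653000 amu; Δm = 0.4098000 amu; E_B = 381.725 MeV; E_B/A = 8.676 MeV
²⁰²Hg: Σm = 80(1.0078250) + 122(1.0087) = 203.6874000 amu; Δm = 1.7168000 amu; E_B = 1599.2 MeV; E_B/A = 7.917 MeV
⁴⁴Ca has the higher binding energy per nucleon, so it is the more tightly bound nucleus.

⁴⁴Ca; 8.68 MeV/nucleon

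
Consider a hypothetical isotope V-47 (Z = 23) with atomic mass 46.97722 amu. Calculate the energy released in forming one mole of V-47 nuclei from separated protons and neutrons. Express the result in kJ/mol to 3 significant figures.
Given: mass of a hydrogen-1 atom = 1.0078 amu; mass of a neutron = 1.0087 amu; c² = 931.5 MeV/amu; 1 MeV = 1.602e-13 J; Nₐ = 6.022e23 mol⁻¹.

Total constituent mass: 23 × 1.0078 + 24 × 1.0087 = 47.3882 amu
Δm = 47.3882 − 46.97722 = 0.41098 amu
E_B = 0.41098 × 931.5 = 382.828 MeV
Per nucleus in joules: 382.828 MeV × 1.602e-13 J/MeV = 6.1329e-11 J
Per mole: 6.1329e-11 J × 6.022e23 mol⁻¹ = 3.6932e+13 J/mol

3.69e+10 kJ/mol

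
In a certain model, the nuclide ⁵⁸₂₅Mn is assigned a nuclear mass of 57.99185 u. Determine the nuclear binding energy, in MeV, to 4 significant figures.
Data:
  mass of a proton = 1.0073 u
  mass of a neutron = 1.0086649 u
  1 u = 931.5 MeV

With 25 protons and 33 neutrons (A = 58):
Total constituent mass: 25 × 1.0073 + 33 × 1.0086649 = 58.4684417 u
Mass defect Δm = 58.4684417 − 57.99185 = 0.4765917 u
Converting to energy: 0.4765917 u × 931.5 MeV/u = 443.945 MeV

443.9 MeV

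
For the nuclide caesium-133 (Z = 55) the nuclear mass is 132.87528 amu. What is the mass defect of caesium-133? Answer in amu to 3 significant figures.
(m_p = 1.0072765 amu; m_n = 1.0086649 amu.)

1.20 amu

Total constituent mass: 55 × 1.0072765 + 78 × 1.0086649 = 134.0760697 amu
Δm = 134.0760697 − 132.87528 = 1.2007897 amu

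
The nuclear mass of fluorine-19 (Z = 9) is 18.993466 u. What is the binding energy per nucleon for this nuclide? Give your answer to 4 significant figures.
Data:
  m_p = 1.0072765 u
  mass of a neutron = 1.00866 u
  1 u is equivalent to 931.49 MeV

7.777 MeV/nucleon

Total constituent mass: 9 × 1.0072765 + 10 × 1.00866 = 19.1520885 u
Mass defect Δm = 19.1520885 − 18.993466 = 0.1586225 u
Converting to energy: 0.1586225 u × 931.49 MeV/u = 147.755 MeV
Dividing by A = 19 gives 7.777 MeV per nucleon.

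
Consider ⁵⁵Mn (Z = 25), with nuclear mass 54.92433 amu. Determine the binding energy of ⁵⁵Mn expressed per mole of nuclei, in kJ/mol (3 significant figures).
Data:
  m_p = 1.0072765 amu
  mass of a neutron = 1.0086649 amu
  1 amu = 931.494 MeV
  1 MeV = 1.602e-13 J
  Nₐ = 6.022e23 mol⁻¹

4.65e+10 kJ/mol

Total constituent mass: 25 × 1.0072765 + 30 × 1.0086649 = 55.4418595 amu
Mass defect Δm = 55.4418595 − 54.92433 = 0.5175295 amu
Binding energy = Δm·c² = 0.5175295 × 931.494 MeV/amu = 482.076 MeV
Per nucleus in joules: 482.076 MeV × 1.602e-13 J/MeV = 7.7229e-11 J
Per mole: 7.7229e-11 J × 6.022e23 mol⁻¹ = 4.6507e+13 J/mol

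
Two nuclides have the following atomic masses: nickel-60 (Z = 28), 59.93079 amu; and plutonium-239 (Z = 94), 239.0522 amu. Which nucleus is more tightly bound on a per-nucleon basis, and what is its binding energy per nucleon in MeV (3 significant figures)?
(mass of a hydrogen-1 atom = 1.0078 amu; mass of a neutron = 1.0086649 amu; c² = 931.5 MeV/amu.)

nickel-60; 8.77 MeV/nucleon

nickel-60: Σm = 28(1.0078) + 32(1.0086649) = 60.4956768 amu; Δm = 0.5648868 amu; E_B = 526.19 MeV; E_B/A = 8.770 MeV
plutonium-239: Σm = 94(1.0078) + 145(1.0086649) = 240.9896105 amu; Δm = 1.9374105 amu; E_B = 1804.7 MeV; E_B/A = 7.551 MeV
nickel-60 has the higher binding energy per nucleon, so it is the more tightly bound nucleus.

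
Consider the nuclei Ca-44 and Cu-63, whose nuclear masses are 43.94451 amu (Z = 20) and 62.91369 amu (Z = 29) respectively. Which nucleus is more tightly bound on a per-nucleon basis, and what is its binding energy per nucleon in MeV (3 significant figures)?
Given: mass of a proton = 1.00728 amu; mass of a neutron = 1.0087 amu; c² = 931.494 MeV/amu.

Ca-44: Σm = 20(1.00728) + 24(1.0087) = 44.35440 amu; Δm = 0.40989 amu; E_B = 381.81 MeV; E_B/A = 8.678 MeV
Cu-63: Σm = 29(1.00728) + 34(1.0087) = 63.50692 amu; Δm = 0.59323 amu; E_B = 552.59 MeV; E_B/A = 8.771 MeV
Cu-63 has the higher binding energy per nucleon, so it is the more tightly bound nucleus.

Cu-63; 8.77 MeV/nucleon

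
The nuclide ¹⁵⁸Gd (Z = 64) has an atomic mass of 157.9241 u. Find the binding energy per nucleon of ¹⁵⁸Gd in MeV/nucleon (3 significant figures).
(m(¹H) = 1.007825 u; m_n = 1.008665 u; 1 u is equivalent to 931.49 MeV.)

8.20 MeV/nucleon

Σm = 64·m(¹H) + 94·m_n = 64.500800 + 94.814510 = 159.315310 u
The mass defect is 159.315310 − 157.9241 = 1.391210 u.
Converting to energy: 1.391210 u × 931.49 MeV/u = 1295.90 MeV
Dividing by A = 158 gives 8.202 MeV per nucleon.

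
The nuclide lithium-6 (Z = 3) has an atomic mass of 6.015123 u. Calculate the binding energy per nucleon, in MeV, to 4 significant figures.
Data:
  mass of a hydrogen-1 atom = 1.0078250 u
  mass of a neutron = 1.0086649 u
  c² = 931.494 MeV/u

With 3 protons and 3 neutrons (A = 6):
Total constituent mass: 3 × 1.0078250 + 3 × 1.0086649 = 6.0494697 u
Δm = 6.0494697 − 6.015123 = 0.0343467 u
Binding energy = Δm·c² = 0.0343467 × 931.494 MeV/u = 31.9937 MeV
BE/A = 31.9937 MeV / 6 = 5.332 MeV/nucleon

5.332 MeV/nucleon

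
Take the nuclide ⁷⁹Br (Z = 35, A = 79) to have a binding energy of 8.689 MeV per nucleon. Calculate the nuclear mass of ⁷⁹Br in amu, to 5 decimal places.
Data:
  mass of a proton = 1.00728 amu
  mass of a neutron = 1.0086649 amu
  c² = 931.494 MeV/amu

Total binding energy = 79 × 8.689 = 686.431 MeV
Mass defect = 686.431 MeV / (931.494 MeV/amu) = 0.7369140 amu
Constituent mass = 35(1.00728) + 44(1.0086649) = 79.6360556 amu
Nuclear mass = 79.6360556 − 0.7369140 = 78.8991416 amu ≈ 78.89914 amu (to 5 decimal places)

78.89914 amu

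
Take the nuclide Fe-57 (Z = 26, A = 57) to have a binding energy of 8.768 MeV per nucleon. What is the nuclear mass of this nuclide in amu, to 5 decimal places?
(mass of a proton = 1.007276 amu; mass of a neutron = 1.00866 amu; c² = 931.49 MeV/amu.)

56.92110 amu

Total binding energy = 57 × 8.768 = 499.776 MeV
Mass defect = 499.776 MeV / (931.49 MeV/amu) = 0.5365339 amu
Constituent mass = 26(1.007276) + 31(1.00866) = 57.457636 amu
Nuclear mass = 57.457636 − 0.5365339 = 56.9211021 amu ≈ 56.92110 amu (to 5 decimal places)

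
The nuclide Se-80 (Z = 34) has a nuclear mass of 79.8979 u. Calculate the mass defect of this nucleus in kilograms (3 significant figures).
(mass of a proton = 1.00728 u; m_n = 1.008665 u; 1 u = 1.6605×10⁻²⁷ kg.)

1.24e-27 kg

The nucleus contains 34 protons and 80 − 34 = 46 neutrons.
Total constituent mass: 34 × 1.00728 + 46 × 1.008665 = 80.646110 u
The mass defect is 80.646110 − 79.8979 = 0.748210 u.
In SI units: 0.748210 u × 1.6605×10⁻²⁷ kg/u = 1.2424e-27 kg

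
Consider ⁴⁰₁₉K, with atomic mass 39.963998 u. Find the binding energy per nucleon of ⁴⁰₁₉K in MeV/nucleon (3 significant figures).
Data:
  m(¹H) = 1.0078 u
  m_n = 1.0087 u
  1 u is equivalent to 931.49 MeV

With 19 protons and 21 neutrons (A = 40):
Mass of separated nucleons = 19(1.0078) + 21(1.0087) = 19.1482 + 21.1827 = 40.3309 u
Δm = 40.3309 − 39.963998 = 0.366902 u
E_B = 0.366902 × 931.49 = 341.766 MeV
Per nucleon: 341.766 / 40 = 8.544 MeV

8.54 MeV/nucleon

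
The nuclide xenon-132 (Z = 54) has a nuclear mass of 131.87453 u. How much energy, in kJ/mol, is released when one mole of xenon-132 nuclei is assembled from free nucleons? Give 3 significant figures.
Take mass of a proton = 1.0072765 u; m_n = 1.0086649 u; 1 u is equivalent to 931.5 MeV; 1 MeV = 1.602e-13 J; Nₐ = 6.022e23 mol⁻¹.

1.07e+11 kJ/mol

Mass of separated nucleons = 54(1.0072765) + 78(1.0086649) = 54.3929310 + 78.6758622 = 133.0687932 u
Mass defect Δm = 133.0687932 − 131.87453 = 1.1942632 u
Converting to energy: 1.1942632 u × 931.5 MeV/u = 1112.46 MeV
Per nucleus in joules: 1112.46 MeV × 1.602e-13 J/MeV = 1.7822e-10 J
Per mole: 1.7822e-10 J × 6.022e23 mol⁻¹ = 1.0732e+14 J/mol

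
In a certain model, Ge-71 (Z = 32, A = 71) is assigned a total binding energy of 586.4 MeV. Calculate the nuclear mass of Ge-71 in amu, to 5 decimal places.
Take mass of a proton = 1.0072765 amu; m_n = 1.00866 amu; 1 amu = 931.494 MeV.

Mass defect = 586.4 MeV / (931.494 MeV/amu) = 0.6295263 amu
Constituent mass = 32(1.0072765) + 39(1.00866) = 71.5705880 amu
Nuclear mass = 71.5705880 − 0.6295263 = 70.9410617 amu ≈ 70.94106 amu (to 5 decimal places)

70.94106 amu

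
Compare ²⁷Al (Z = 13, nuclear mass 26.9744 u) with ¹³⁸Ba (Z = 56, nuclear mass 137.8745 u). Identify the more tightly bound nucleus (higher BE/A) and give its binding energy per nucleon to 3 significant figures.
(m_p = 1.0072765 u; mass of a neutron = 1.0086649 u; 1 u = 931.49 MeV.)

¹³⁸Ba; 8.39 MeV/nucleon

²⁷Al: Σm = 13(1.0072765) + 14(1.0086649) = 27.2159031 u; Δm = 0.2415031 u; E_B = 224.96 MeV; E_B/A = 8.332 MeV
¹³⁸Ba: Σm = 56(1.0072765) + 82(1.0086649) = 139.1180058 u; Δm = 1.2435058 u; E_B = 1158.31 MeV; E_B/A = 8.394 MeV
¹³⁸Ba has the higher binding energy per nucleon, so it is the more tightly bound nucleus.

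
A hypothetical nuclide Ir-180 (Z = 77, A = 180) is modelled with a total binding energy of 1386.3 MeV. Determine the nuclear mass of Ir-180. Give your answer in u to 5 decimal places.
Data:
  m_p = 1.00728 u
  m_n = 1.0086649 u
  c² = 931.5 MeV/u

179.96480 u

Mass defect = 1386.3 MeV / (931.5 MeV/u) = 1.4882448 u
Constituent mass = 77(1.00728) + 103(1.0086649) = 181.4530447 u
Nuclear mass = 181.4530447 − 1.4882448 = 179.9647999 u ≈ 179.96480 u (to 5 decimal places)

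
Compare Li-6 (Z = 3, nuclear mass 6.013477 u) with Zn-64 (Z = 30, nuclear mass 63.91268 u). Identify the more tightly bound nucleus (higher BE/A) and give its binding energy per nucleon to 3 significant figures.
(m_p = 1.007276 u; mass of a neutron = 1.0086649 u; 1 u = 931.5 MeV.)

Li-6: Σm = 3(1.007276) + 3(1.0086649) = 6.0478227 u; Δm = 0.0343457 u; E_B = 31.993 MeV; E_B/A = 5.332 MeV
Zn-64: Σm = 30(1.007276) + 34(1.0086649) = 64.5128866 u; Δm = 0.6002066 u; E_B = 559.09 MeV; E_B/A = 8.736 MeV
Zn-64 has the higher binding energy per nucleon, so it is the more tightly bound nucleus.

Zn-64; 8.74 MeV/nucleon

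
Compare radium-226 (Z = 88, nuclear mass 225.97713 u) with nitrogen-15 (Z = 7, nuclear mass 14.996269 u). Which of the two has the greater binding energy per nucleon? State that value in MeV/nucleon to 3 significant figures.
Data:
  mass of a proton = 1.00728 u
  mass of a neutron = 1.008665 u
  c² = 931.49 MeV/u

nitrogen-15; 7.70 MeV/nucleon

radium-226: Σm = 88(1.00728) + 138(1.008665) = 227.836410 u; Δm = 1.859280 u; E_B = 1731.9 MeV; E_B/A = 7.663 MeV
nitrogen-15: Σm = 7(1.00728) + 8(1.008665) = 15.120280 u; Δm = 0.124011 u; E_B = 115.52 MeV; E_B/A = 7.701 MeV
nitrogen-15 has the higher binding energy per nucleon, so it is the more tightly bound nucleus.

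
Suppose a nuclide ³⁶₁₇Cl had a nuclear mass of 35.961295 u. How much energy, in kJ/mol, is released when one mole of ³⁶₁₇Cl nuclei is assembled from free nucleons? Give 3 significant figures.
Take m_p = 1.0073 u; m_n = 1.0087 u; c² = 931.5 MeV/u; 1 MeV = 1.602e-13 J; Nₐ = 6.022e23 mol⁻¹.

Mass of separated nucleons = 17(1.0073) + 19(1.0087) = 17.1241 + 19.1653 = 36.2894 u
The mass defect is 36.2894 − 35.961295 = 0.328105 u.
Converting to energy: 0.328105 u × 931.5 MeV/u = 305.630 MeV
Per nucleus in joules: 305.630 MeV × 1.602e-13 J/MeV = 4.8962e-11 J
Per mole: 4.8962e-11 J × 6.022e23 mol⁻¹ = 2.9485e+13 J/mol

2.95e+10 kJ/mol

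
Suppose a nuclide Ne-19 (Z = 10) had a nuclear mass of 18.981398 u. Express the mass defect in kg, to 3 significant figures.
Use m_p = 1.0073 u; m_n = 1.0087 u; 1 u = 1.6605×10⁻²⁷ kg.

2.82e-28 kg

Total constituent mass: 10 × 1.0073 + 9 × 1.0087 = 19.1513 u
Mass defect Δm = 19.1513 − 18.981398 = 0.169902 u
In SI units: 0.169902 u × 1.6605×10⁻²⁷ kg/u = 2.8212e-28 kg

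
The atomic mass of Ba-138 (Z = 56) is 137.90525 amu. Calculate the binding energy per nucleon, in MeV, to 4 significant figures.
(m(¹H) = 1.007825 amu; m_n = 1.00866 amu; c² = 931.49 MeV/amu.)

8.391 MeV/nucleon

Z = 56, so N = A − Z = 138 − 56 = 82.
Mass of separated nucleons = 56(1.007825) + 82(1.00866) = 56.438200 + 82.71012 = 139.148320 amu
The mass defect is 139.148320 − 137.90525 = 1.243070 amu.
Binding energy = Δm·c² = 1.243070 × 931.49 MeV/amu = 1157.91 MeV
BE/A = 1157.91 MeV / 138 = 8.391 MeV/nucleon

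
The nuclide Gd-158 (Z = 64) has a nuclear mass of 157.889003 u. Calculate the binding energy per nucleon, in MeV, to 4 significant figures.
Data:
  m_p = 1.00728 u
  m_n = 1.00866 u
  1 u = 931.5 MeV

The nucleus contains 64 protons and 158 − 64 = 94 neutrons.
Total constituent mass: 64 × 1.00728 + 94 × 1.00866 = 159.27996 u
The mass defect is 159.27996 − 157.889003 = 1.390957 u.
E_B = 1.390957 × 931.5 = 1295.676 MeV
Per nucleon: 1295.676 / 158 = 8.200 MeV

8.200 MeV/nucleon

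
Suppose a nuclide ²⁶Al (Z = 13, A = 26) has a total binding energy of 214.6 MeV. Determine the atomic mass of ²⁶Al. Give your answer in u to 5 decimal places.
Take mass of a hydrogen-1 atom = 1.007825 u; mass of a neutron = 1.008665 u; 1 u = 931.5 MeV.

25.98399 u

Mass defect = 214.6 MeV / (931.5 MeV/u) = 0.2303811 u
Constituent mass = 13(1.007825) + 13(1.008665) = 26.214370 u
Atomic mass = 26.214370 − 0.2303811 = 25.9839889 u ≈ 25.98399 u (to 5 decimal places)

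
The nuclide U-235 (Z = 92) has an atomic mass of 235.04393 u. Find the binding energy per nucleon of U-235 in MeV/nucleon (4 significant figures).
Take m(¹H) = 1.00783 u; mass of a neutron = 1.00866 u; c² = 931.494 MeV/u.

7.590 MeV/nucleon

The nucleus contains 92 protons and 235 − 92 = 143 neutrons.
Σm = 92·m(¹H) + 143·m_n = 92.72036 + 144.23838 = 236.95874 u
Δm = 236.95874 − 235.04393 = 1.91481 u
E_B = 1.91481 × 931.494 = 1783.63 MeV
BE/A = 1783.63 MeV / 235 = 7.590 MeV/nucleon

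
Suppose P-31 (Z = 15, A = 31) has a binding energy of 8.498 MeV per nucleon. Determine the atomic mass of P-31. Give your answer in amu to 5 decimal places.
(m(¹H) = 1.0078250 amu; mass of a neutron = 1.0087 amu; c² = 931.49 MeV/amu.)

Total binding energy = 31 × 8.498 = 263.438 MeV
Mass defect = 263.438 MeV / (931.49 MeV/amu) = 0.2828136 amu
Constituent mass = 15(1.0078250) + 16(1.0087) = 31.2565750 amu
Atomic mass = 31.2565750 − 0.2828136 = 30.9737614 amu ≈ 30.97376 amu (to 5 decimal places)

30.97376 amu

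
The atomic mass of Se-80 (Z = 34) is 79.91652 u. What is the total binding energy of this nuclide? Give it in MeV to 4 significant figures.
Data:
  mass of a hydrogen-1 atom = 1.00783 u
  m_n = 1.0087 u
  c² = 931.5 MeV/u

698.5 MeV

Σm = 34·m(¹H) + 46·m_n = 34.26622 + 46.4002 = 80.66642 u
Mass defect Δm = 80.66642 − 79.91652 = 0.74990 u
Binding energy = Δm·c² = 0.74990 × 931.5 MeV/u = 698.532 MeV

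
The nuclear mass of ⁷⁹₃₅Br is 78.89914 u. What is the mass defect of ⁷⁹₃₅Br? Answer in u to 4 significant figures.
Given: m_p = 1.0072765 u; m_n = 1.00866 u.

0.7366 u

With 35 protons and 44 neutrons (A = 79):
Σm = 35·m_p + 44·m_n = 35.2546775 + 44.38104 = 79.6357175 u
Mass defect Δm = 79.6357175 − 78.89914 = 0.7365775 u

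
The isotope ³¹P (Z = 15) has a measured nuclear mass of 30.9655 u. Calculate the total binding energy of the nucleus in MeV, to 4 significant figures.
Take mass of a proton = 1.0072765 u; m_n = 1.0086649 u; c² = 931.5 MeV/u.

Z = 15, so N = A − Z = 31 − 15 = 16.
Mass of separated nucleons = 15(1.0072765) + 16(1.0086649) = 15.1091475 + 16.1386384 = 31.2477859 u
Δm = 31.2477859 − 30.9655 = 0.2822859 u
Converting to energy: 0.2822859 u × 931.5 MeV/u = 262.949 MeV

262.9 MeV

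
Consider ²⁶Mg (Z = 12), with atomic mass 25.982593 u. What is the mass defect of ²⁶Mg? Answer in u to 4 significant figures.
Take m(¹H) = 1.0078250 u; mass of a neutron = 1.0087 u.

0.2331 u

Mass of separated nucleons = 12(1.0078250) + 14(1.0087) = 12.0939000 + 14.1218 = 26.2157000 u
Mass defect Δm = 26.2157000 − 25.982593 = 0.2331070 u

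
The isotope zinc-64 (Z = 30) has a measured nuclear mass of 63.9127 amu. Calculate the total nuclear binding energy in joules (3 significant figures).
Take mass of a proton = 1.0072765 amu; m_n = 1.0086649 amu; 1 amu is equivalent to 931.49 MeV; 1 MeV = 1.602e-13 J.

The nucleus contains 30 protons and 64 − 30 = 34 neutrons.
Mass of separated nucleons = 30(1.0072765) + 34(1.0086649) = 30.2182950 + 34.2946066 = 64.5129016 amu
Mass defect Δm = 64.5129016 − 63.9127 = 0.6002016 amu
Binding energy = Δm·c² = 0.6002016 × 931.49 MeV/amu = 559.082 MeV
In joules: 559.082 MeV × 1.602e-13 J/MeV = 8.9565e-11 J

8.96e-11 J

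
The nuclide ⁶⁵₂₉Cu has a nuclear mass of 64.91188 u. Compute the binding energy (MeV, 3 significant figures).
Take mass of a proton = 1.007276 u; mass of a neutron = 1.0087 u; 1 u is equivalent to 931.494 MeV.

570 MeV

With 29 protons and 36 neutrons (A = 65):
Mass of separated nucleons = 29(1.007276) + 36(1.0087) = 29.211004 + 36.3132 = 65.524204 u
Δm = 65.524204 − 64.91188 = 0.612324 u
Binding energy = Δm·c² = 0.612324 × 931.494 MeV/u = 570.376 MeV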